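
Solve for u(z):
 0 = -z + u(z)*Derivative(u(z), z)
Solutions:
 u(z) = -sqrt(C1 + z^2)
 u(z) = sqrt(C1 + z^2)


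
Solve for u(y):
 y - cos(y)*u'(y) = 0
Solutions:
 u(y) = C1 + Integral(y/cos(y), y)


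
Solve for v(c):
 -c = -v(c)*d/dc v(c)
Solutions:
 v(c) = -sqrt(C1 + c^2)
 v(c) = sqrt(C1 + c^2)


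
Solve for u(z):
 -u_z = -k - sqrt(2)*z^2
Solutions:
 u(z) = C1 + k*z + sqrt(2)*z^3/3


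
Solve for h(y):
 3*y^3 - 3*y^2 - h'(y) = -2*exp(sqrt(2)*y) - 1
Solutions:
 h(y) = C1 + 3*y^4/4 - y^3 + y + sqrt(2)*exp(sqrt(2)*y)


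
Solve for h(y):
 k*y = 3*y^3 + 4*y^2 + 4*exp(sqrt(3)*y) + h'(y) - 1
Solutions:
 h(y) = C1 + k*y^2/2 - 3*y^4/4 - 4*y^3/3 + y - 4*sqrt(3)*exp(sqrt(3)*y)/3


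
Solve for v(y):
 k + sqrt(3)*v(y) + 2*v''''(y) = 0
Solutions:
 v(y) = -sqrt(3)*k/3 + (C1*sin(2^(1/4)*3^(1/8)*y/2) + C2*cos(2^(1/4)*3^(1/8)*y/2))*exp(-2^(1/4)*3^(1/8)*y/2) + (C3*sin(2^(1/4)*3^(1/8)*y/2) + C4*cos(2^(1/4)*3^(1/8)*y/2))*exp(2^(1/4)*3^(1/8)*y/2)


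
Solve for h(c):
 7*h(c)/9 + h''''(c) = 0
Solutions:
 h(c) = (C1*sin(sqrt(6)*7^(1/4)*c/6) + C2*cos(sqrt(6)*7^(1/4)*c/6))*exp(-sqrt(6)*7^(1/4)*c/6) + (C3*sin(sqrt(6)*7^(1/4)*c/6) + C4*cos(sqrt(6)*7^(1/4)*c/6))*exp(sqrt(6)*7^(1/4)*c/6)


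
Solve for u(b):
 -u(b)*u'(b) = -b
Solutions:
 u(b) = -sqrt(C1 + b^2)
 u(b) = sqrt(C1 + b^2)


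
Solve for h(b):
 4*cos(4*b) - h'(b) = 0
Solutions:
 h(b) = C1 + sin(4*b)


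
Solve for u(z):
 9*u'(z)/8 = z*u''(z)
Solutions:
 u(z) = C1 + C2*z^(17/8)


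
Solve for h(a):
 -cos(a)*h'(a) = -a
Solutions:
 h(a) = C1 + Integral(a/cos(a), a)


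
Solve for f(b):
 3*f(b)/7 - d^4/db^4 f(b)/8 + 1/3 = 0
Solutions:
 f(b) = C1*exp(-24^(1/4)*7^(3/4)*b/7) + C2*exp(24^(1/4)*7^(3/4)*b/7) + C3*sin(24^(1/4)*7^(3/4)*b/7) + C4*cos(24^(1/4)*7^(3/4)*b/7) - 7/9


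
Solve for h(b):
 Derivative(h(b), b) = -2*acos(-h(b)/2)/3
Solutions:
 Integral(1/acos(-_y/2), (_y, h(b))) = C1 - 2*b/3


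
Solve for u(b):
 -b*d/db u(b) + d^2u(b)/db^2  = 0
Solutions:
 u(b) = C1 + C2*erfi(sqrt(2)*b/2)


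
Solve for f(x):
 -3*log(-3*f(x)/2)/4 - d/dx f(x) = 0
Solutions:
 4*Integral(1/(log(-_y) - log(2) + log(3)), (_y, f(x)))/3 = C1 - x


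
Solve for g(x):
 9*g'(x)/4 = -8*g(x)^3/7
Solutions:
 g(x) = -3*sqrt(14)*sqrt(-1/(C1 - 32*x))/2
 g(x) = 3*sqrt(14)*sqrt(-1/(C1 - 32*x))/2


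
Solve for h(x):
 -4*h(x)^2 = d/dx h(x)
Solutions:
 h(x) = 1/(C1 + 4*x)


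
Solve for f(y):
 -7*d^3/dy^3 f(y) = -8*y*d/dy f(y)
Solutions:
 f(y) = C1 + Integral(C2*airyai(2*7^(2/3)*y/7) + C3*airybi(2*7^(2/3)*y/7), y)


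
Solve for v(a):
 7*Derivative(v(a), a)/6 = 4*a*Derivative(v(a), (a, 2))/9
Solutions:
 v(a) = C1 + C2*a^(29/8)


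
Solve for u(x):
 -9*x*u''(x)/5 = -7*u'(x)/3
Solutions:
 u(x) = C1 + C2*x^(62/27)


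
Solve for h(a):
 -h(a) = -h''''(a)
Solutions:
 h(a) = C1*exp(-a) + C2*exp(a) + C3*sin(a) + C4*cos(a)


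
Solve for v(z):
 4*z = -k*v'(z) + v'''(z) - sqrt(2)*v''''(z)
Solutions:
 v(z) = C1 + C2*exp(z*(sqrt(2)*(27*k + sqrt((27*k - 1)^2 - 1) - 1)^(1/3) - sqrt(6)*I*(27*k + sqrt((27*k - 1)^2 - 1) - 1)^(1/3) + 2*sqrt(2) - 8/((-sqrt(2) + sqrt(6)*I)*(27*k + sqrt((27*k - 1)^2 - 1) - 1)^(1/3)))/12) + C3*exp(z*(sqrt(2)*(27*k + sqrt((27*k - 1)^2 - 1) - 1)^(1/3) + sqrt(6)*I*(27*k + sqrt((27*k - 1)^2 - 1) - 1)^(1/3) + 2*sqrt(2) + 8/((sqrt(2) + sqrt(6)*I)*(27*k + sqrt((27*k - 1)^2 - 1) - 1)^(1/3)))/12) + C4*exp(sqrt(2)*z*(-(27*k + sqrt((27*k - 1)^2 - 1) - 1)^(1/3) + 1 - 1/(27*k + sqrt((27*k - 1)^2 - 1) - 1)^(1/3))/6) - 2*z^2/k


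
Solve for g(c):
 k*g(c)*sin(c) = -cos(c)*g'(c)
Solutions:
 g(c) = C1*exp(k*log(cos(c)))


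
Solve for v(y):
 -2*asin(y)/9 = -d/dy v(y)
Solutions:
 v(y) = C1 + 2*y*asin(y)/9 + 2*sqrt(1 - y^2)/9


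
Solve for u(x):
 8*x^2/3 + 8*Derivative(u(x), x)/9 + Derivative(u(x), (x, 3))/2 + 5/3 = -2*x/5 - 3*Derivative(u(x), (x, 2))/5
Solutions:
 u(x) = C1 - x^3 + 9*x^2/5 - 93*x/100 + (C2*sin(sqrt(319)*x/15) + C3*cos(sqrt(319)*x/15))*exp(-3*x/5)


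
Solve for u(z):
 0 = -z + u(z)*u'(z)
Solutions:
 u(z) = -sqrt(C1 + z^2)
 u(z) = sqrt(C1 + z^2)


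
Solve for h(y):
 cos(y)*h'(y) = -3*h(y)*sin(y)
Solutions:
 h(y) = C1*cos(y)^3


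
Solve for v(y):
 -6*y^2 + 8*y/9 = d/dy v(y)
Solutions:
 v(y) = C1 - 2*y^3 + 4*y^2/9


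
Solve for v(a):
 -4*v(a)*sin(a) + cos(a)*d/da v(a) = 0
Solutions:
 v(a) = C1/cos(a)^4


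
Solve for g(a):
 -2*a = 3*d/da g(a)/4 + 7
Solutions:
 g(a) = C1 - 4*a^2/3 - 28*a/3


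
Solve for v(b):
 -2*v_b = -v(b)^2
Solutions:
 v(b) = -2/(C1 + b)


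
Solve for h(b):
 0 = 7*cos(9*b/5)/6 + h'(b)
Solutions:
 h(b) = C1 - 35*sin(9*b/5)/54


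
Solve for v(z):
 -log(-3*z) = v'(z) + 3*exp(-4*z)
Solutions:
 v(z) = C1 - z*log(-z) + z*(1 - log(3)) + 3*exp(-4*z)/4


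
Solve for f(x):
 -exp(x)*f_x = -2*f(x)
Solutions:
 f(x) = C1*exp(-2*exp(-x))


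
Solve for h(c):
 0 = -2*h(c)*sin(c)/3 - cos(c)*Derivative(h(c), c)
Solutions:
 h(c) = C1*cos(c)^(2/3)


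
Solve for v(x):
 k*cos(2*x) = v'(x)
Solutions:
 v(x) = C1 + k*sin(2*x)/2


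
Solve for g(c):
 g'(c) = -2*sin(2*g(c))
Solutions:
 g(c) = pi - acos((-C1 - exp(8*c))/(C1 - exp(8*c)))/2
 g(c) = acos((-C1 - exp(8*c))/(C1 - exp(8*c)))/2


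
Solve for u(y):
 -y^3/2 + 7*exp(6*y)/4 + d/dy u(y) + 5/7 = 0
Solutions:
 u(y) = C1 + y^4/8 - 5*y/7 - 7*exp(6*y)/24


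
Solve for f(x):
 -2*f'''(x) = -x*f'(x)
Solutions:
 f(x) = C1 + Integral(C2*airyai(2^(2/3)*x/2) + C3*airybi(2^(2/3)*x/2), x)


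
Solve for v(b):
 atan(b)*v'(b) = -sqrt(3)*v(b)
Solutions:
 v(b) = C1*exp(-sqrt(3)*Integral(1/atan(b), b))


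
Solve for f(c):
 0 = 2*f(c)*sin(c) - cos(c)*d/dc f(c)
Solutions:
 f(c) = C1/cos(c)^2


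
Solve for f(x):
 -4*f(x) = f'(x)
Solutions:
 f(x) = C1*exp(-4*x)


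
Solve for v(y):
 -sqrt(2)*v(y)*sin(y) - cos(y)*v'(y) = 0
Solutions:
 v(y) = C1*cos(y)^(sqrt(2))


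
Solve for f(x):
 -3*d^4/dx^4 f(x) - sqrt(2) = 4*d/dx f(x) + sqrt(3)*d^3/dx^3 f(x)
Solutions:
 f(x) = C1 + C2*exp(x*(-2*sqrt(3) + (sqrt(3)/9 + 18 + sqrt(-3 + (sqrt(3) + 162)^2)/9)^(-1/3) + 3*(sqrt(3)/9 + 18 + sqrt(-3 + (sqrt(3) + 162)^2)/9)^(1/3))/18)*sin(sqrt(3)*x*(-3*(sqrt(3)/9 + 18 + sqrt(-4/27 + (2*sqrt(3)/9 + 36)^2)/2)^(1/3) + (sqrt(3)/9 + 18 + sqrt(-4/27 + (2*sqrt(3)/9 + 36)^2)/2)^(-1/3))/18) + C3*exp(x*(-2*sqrt(3) + (sqrt(3)/9 + 18 + sqrt(-3 + (sqrt(3) + 162)^2)/9)^(-1/3) + 3*(sqrt(3)/9 + 18 + sqrt(-3 + (sqrt(3) + 162)^2)/9)^(1/3))/18)*cos(sqrt(3)*x*(-3*(sqrt(3)/9 + 18 + sqrt(-4/27 + (2*sqrt(3)/9 + 36)^2)/2)^(1/3) + (sqrt(3)/9 + 18 + sqrt(-4/27 + (2*sqrt(3)/9 + 36)^2)/2)^(-1/3))/18) + C4*exp(-x*((sqrt(3)/9 + 18 + sqrt(-3 + (sqrt(3) + 162)^2)/9)^(-1/3) + sqrt(3) + 3*(sqrt(3)/9 + 18 + sqrt(-3 + (sqrt(3) + 162)^2)/9)^(1/3))/9) - sqrt(2)*x/4


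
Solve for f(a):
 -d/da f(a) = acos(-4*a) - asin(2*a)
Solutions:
 f(a) = C1 - a*acos(-4*a) + a*asin(2*a) - sqrt(1 - 16*a^2)/4 + sqrt(1 - 4*a^2)/2


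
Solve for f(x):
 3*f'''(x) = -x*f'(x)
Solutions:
 f(x) = C1 + Integral(C2*airyai(-3^(2/3)*x/3) + C3*airybi(-3^(2/3)*x/3), x)


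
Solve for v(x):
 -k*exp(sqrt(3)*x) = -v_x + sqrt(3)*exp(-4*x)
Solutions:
 v(x) = C1 + sqrt(3)*k*exp(sqrt(3)*x)/3 - sqrt(3)*exp(-4*x)/4


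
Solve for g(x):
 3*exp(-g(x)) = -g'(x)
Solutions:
 g(x) = log(C1 - 3*x)


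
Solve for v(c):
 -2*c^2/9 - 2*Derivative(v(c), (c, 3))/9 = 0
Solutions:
 v(c) = C1 + C2*c + C3*c^2 - c^5/60


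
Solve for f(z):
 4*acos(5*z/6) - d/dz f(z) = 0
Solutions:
 f(z) = C1 + 4*z*acos(5*z/6) - 4*sqrt(36 - 25*z^2)/5


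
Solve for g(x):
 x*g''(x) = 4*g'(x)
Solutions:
 g(x) = C1 + C2*x^5


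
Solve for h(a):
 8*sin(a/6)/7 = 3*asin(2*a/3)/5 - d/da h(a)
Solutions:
 h(a) = C1 + 3*a*asin(2*a/3)/5 + 3*sqrt(9 - 4*a^2)/10 + 48*cos(a/6)/7


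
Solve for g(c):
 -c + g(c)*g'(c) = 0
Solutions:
 g(c) = -sqrt(C1 + c^2)
 g(c) = sqrt(C1 + c^2)


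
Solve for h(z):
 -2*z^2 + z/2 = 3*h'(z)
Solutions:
 h(z) = C1 - 2*z^3/9 + z^2/12


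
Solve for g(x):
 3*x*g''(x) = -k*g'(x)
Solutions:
 g(x) = C1 + x^(1 - re(k)/3)*(C2*sin(log(x)*Abs(im(k))/3) + C3*cos(log(x)*im(k)/3))


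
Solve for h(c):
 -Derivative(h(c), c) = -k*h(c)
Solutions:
 h(c) = C1*exp(c*k)


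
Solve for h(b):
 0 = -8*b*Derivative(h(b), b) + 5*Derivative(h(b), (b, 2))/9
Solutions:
 h(b) = C1 + C2*erfi(6*sqrt(5)*b/5)


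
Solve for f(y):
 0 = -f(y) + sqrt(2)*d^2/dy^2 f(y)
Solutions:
 f(y) = C1*exp(-2^(3/4)*y/2) + C2*exp(2^(3/4)*y/2)


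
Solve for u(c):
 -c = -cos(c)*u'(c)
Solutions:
 u(c) = C1 + Integral(c/cos(c), c)


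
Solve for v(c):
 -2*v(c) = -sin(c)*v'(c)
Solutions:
 v(c) = C1*(cos(c) - 1)/(cos(c) + 1)


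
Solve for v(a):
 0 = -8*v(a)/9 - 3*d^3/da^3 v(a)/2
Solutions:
 v(a) = C3*exp(-2*2^(1/3)*a/3) + (C1*sin(2^(1/3)*sqrt(3)*a/3) + C2*cos(2^(1/3)*sqrt(3)*a/3))*exp(2^(1/3)*a/3)


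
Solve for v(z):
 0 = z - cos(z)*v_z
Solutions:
 v(z) = C1 + Integral(z/cos(z), z)


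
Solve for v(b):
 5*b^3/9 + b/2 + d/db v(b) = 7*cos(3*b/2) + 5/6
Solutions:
 v(b) = C1 - 5*b^4/36 - b^2/4 + 5*b/6 + 14*sin(3*b/2)/3


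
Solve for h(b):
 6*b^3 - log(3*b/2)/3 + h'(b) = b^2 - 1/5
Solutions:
 h(b) = C1 - 3*b^4/2 + b^3/3 + b*log(b)/3 - 8*b/15 - b*log(2)/3 + b*log(3)/3


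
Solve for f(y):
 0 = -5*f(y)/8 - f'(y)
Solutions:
 f(y) = C1*exp(-5*y/8)


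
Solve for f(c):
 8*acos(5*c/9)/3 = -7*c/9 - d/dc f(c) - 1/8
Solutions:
 f(c) = C1 - 7*c^2/18 - 8*c*acos(5*c/9)/3 - c/8 + 8*sqrt(81 - 25*c^2)/15


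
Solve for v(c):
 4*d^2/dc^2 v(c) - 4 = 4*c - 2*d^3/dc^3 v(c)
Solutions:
 v(c) = C1 + C2*c + C3*exp(-2*c) + c^3/6 + c^2/4


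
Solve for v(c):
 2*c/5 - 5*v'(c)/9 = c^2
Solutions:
 v(c) = C1 - 3*c^3/5 + 9*c^2/25


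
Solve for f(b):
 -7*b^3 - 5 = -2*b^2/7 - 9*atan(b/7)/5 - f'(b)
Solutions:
 f(b) = C1 + 7*b^4/4 - 2*b^3/21 - 9*b*atan(b/7)/5 + 5*b + 63*log(b^2 + 49)/10


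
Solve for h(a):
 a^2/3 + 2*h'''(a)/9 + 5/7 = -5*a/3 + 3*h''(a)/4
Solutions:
 h(a) = C1 + C2*a + C3*exp(27*a/8) + a^4/27 + 302*a^3/729 + 38782*a^2/45927


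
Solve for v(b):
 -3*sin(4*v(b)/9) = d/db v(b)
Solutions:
 3*b + 9*log(cos(4*v(b)/9) - 1)/8 - 9*log(cos(4*v(b)/9) + 1)/8 = C1


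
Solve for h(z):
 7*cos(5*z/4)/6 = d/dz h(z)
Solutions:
 h(z) = C1 + 14*sin(5*z/4)/15


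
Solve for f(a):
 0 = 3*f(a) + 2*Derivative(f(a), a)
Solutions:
 f(a) = C1*exp(-3*a/2)


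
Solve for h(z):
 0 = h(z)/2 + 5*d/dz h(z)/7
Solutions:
 h(z) = C1*exp(-7*z/10)


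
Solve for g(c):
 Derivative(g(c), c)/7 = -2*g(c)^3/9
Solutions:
 g(c) = -3*sqrt(2)*sqrt(-1/(C1 - 14*c))/2
 g(c) = 3*sqrt(2)*sqrt(-1/(C1 - 14*c))/2


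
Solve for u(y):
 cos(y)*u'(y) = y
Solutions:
 u(y) = C1 + Integral(y/cos(y), y)


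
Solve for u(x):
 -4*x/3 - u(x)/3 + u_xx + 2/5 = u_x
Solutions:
 u(x) = C1*exp(x*(3 - sqrt(21))/6) + C2*exp(x*(3 + sqrt(21))/6) - 4*x + 66/5


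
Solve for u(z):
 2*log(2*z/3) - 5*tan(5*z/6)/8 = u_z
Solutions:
 u(z) = C1 + 2*z*log(z) - 2*z*log(3) - 2*z + 2*z*log(2) + 3*log(cos(5*z/6))/4


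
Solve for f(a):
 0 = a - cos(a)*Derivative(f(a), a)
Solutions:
 f(a) = C1 + Integral(a/cos(a), a)


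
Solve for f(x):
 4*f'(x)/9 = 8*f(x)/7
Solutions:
 f(x) = C1*exp(18*x/7)


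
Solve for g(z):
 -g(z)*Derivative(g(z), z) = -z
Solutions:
 g(z) = -sqrt(C1 + z^2)
 g(z) = sqrt(C1 + z^2)


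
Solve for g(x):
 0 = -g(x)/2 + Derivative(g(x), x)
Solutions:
 g(x) = C1*exp(x/2)


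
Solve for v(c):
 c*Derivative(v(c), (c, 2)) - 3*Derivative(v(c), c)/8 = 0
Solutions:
 v(c) = C1 + C2*c^(11/8)


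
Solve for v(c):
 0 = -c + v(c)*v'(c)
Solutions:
 v(c) = -sqrt(C1 + c^2)
 v(c) = sqrt(C1 + c^2)


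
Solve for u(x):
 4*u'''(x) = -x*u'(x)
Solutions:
 u(x) = C1 + Integral(C2*airyai(-2^(1/3)*x/2) + C3*airybi(-2^(1/3)*x/2), x)


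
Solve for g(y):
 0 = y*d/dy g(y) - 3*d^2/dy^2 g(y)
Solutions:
 g(y) = C1 + C2*erfi(sqrt(6)*y/6)


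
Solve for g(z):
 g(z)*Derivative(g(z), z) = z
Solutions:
 g(z) = -sqrt(C1 + z^2)
 g(z) = sqrt(C1 + z^2)


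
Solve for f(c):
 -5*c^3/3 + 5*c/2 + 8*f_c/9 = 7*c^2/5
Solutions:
 f(c) = C1 + 15*c^4/32 + 21*c^3/40 - 45*c^2/32


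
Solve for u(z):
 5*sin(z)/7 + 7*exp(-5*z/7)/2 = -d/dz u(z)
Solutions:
 u(z) = C1 + 5*cos(z)/7 + 49*exp(-5*z/7)/10


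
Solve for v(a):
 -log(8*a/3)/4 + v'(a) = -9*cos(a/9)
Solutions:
 v(a) = C1 + a*log(a)/4 - a*log(3) - a/4 + 3*a*log(6)/4 - 81*sin(a/9)


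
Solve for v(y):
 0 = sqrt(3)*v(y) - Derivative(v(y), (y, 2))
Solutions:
 v(y) = C1*exp(-3^(1/4)*y) + C2*exp(3^(1/4)*y)


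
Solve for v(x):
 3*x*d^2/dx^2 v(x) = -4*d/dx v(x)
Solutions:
 v(x) = C1 + C2/x^(1/3)


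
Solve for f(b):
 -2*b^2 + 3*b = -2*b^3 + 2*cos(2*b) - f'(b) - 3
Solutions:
 f(b) = C1 - b^4/2 + 2*b^3/3 - 3*b^2/2 - 3*b + sin(2*b)


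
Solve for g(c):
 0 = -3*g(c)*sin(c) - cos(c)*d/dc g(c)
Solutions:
 g(c) = C1*cos(c)^3


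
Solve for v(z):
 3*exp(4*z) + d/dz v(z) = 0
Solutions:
 v(z) = C1 - 3*exp(4*z)/4


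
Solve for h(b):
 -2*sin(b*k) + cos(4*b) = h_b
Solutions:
 h(b) = C1 + sin(4*b)/4 + 2*cos(b*k)/k


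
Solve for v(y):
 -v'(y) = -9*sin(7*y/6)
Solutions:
 v(y) = C1 - 54*cos(7*y/6)/7


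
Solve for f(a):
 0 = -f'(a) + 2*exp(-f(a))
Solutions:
 f(a) = log(C1 + 2*a)


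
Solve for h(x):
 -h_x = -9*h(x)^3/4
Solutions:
 h(x) = -sqrt(2)*sqrt(-1/(C1 + 9*x))
 h(x) = sqrt(2)*sqrt(-1/(C1 + 9*x))


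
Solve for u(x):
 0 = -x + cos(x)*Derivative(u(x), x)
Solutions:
 u(x) = C1 + Integral(x/cos(x), x)


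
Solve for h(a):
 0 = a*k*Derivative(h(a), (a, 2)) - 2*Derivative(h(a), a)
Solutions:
 h(a) = C1 + a^(((re(k) + 2)*re(k) + im(k)^2)/(re(k)^2 + im(k)^2))*(C2*sin(2*log(a)*Abs(im(k))/(re(k)^2 + im(k)^2)) + C3*cos(2*log(a)*im(k)/(re(k)^2 + im(k)^2)))


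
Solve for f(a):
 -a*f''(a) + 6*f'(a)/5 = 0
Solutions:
 f(a) = C1 + C2*a^(11/5)


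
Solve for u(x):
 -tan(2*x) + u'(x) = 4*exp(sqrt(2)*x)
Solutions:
 u(x) = C1 + 2*sqrt(2)*exp(sqrt(2)*x) - log(cos(2*x))/2


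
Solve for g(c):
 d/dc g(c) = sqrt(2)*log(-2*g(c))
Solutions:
 -sqrt(2)*Integral(1/(log(-_y) + log(2)), (_y, g(c)))/2 = C1 - c


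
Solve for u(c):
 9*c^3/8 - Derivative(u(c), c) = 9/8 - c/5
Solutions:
 u(c) = C1 + 9*c^4/32 + c^2/10 - 9*c/8


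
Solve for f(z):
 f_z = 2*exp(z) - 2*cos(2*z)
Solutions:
 f(z) = C1 + 2*exp(z) - sin(2*z)


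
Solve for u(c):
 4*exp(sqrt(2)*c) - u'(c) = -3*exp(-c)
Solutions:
 u(c) = C1 + 2*sqrt(2)*exp(sqrt(2)*c) - 3*exp(-c)


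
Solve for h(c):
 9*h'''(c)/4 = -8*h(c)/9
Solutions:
 h(c) = C3*exp(-2*6^(2/3)*c/9) + (C1*sin(2^(2/3)*3^(1/6)*c/3) + C2*cos(2^(2/3)*3^(1/6)*c/3))*exp(6^(2/3)*c/9)


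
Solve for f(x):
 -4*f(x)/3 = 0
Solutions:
 f(x) = 0


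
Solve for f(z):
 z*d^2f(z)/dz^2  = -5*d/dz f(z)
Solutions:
 f(z) = C1 + C2/z^4


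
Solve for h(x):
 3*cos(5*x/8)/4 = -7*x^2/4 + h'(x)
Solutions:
 h(x) = C1 + 7*x^3/12 + 6*sin(5*x/8)/5


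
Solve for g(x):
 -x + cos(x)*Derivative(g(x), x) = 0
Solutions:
 g(x) = C1 + Integral(x/cos(x), x)


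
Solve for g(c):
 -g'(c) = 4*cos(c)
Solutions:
 g(c) = C1 - 4*sin(c)


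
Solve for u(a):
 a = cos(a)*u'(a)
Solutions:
 u(a) = C1 + Integral(a/cos(a), a)


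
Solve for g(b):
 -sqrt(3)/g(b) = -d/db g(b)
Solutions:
 g(b) = -sqrt(C1 + 2*sqrt(3)*b)
 g(b) = sqrt(C1 + 2*sqrt(3)*b)


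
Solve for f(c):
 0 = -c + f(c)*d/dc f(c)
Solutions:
 f(c) = -sqrt(C1 + c^2)
 f(c) = sqrt(C1 + c^2)


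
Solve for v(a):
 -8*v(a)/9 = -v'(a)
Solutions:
 v(a) = C1*exp(8*a/9)


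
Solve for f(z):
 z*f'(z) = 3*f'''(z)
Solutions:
 f(z) = C1 + Integral(C2*airyai(3^(2/3)*z/3) + C3*airybi(3^(2/3)*z/3), z)


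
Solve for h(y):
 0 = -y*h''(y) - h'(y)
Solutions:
 h(y) = C1 + C2*log(y)


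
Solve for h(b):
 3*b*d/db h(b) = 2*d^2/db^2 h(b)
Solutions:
 h(b) = C1 + C2*erfi(sqrt(3)*b/2)


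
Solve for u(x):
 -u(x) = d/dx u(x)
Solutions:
 u(x) = C1*exp(-x)


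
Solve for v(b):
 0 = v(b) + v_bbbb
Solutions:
 v(b) = (C1*sin(sqrt(2)*b/2) + C2*cos(sqrt(2)*b/2))*exp(-sqrt(2)*b/2) + (C3*sin(sqrt(2)*b/2) + C4*cos(sqrt(2)*b/2))*exp(sqrt(2)*b/2)


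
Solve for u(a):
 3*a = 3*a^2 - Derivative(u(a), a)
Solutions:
 u(a) = C1 + a^3 - 3*a^2/2


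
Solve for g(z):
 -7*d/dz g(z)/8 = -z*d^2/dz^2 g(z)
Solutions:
 g(z) = C1 + C2*z^(15/8)


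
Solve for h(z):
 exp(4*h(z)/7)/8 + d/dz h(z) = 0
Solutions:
 h(z) = 7*log(-(1/(C1 + z))^(1/4)) + 7*log(14)/4
 h(z) = 7*log(1/(C1 + z))/4 + 7*log(14)/4
 h(z) = 7*log(-I*(1/(C1 + z))^(1/4)) + 7*log(14)/4
 h(z) = 7*log(I*(1/(C1 + z))^(1/4)) + 7*log(14)/4


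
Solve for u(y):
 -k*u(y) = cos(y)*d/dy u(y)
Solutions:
 u(y) = C1*exp(k*(log(sin(y) - 1) - log(sin(y) + 1))/2)


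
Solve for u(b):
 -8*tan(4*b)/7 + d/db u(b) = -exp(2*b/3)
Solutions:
 u(b) = C1 - 3*exp(2*b/3)/2 - 2*log(cos(4*b))/7


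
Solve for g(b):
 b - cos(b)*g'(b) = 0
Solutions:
 g(b) = C1 + Integral(b/cos(b), b)


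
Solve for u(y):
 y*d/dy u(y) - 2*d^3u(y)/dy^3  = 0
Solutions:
 u(y) = C1 + Integral(C2*airyai(2^(2/3)*y/2) + C3*airybi(2^(2/3)*y/2), y)


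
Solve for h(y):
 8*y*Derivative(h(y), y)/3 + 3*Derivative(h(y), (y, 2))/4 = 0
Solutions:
 h(y) = C1 + C2*erf(4*y/3)


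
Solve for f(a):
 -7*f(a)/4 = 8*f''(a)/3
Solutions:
 f(a) = C1*sin(sqrt(42)*a/8) + C2*cos(sqrt(42)*a/8)


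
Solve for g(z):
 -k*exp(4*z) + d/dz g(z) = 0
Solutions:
 g(z) = C1 + k*exp(4*z)/4


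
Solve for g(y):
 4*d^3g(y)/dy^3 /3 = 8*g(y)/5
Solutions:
 g(y) = C3*exp(5^(2/3)*6^(1/3)*y/5) + (C1*sin(2^(1/3)*3^(5/6)*5^(2/3)*y/10) + C2*cos(2^(1/3)*3^(5/6)*5^(2/3)*y/10))*exp(-5^(2/3)*6^(1/3)*y/10)


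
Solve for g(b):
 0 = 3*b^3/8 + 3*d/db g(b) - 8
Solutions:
 g(b) = C1 - b^4/32 + 8*b/3


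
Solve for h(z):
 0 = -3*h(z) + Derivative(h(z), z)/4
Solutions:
 h(z) = C1*exp(12*z)


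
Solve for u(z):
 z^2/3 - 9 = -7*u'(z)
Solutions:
 u(z) = C1 - z^3/63 + 9*z/7


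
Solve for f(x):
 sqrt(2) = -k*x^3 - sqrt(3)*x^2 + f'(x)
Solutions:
 f(x) = C1 + k*x^4/4 + sqrt(3)*x^3/3 + sqrt(2)*x


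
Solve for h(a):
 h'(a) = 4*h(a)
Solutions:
 h(a) = C1*exp(4*a)


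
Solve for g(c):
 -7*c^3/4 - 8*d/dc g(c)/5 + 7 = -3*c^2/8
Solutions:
 g(c) = C1 - 35*c^4/128 + 5*c^3/64 + 35*c/8


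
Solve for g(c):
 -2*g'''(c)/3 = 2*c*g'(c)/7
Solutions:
 g(c) = C1 + Integral(C2*airyai(-3^(1/3)*7^(2/3)*c/7) + C3*airybi(-3^(1/3)*7^(2/3)*c/7), c)


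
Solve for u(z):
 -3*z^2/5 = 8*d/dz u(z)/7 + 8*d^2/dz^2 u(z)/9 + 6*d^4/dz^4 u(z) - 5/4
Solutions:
 u(z) = C1 + C2*exp(-14^(1/3)*z*(-7^(1/3)*(243 + sqrt(59833))^(1/3) + 14*2^(1/3)/(243 + sqrt(59833))^(1/3))/126)*sin(14^(1/3)*sqrt(3)*z*(14*2^(1/3)/(243 + sqrt(59833))^(1/3) + 7^(1/3)*(243 + sqrt(59833))^(1/3))/126) + C3*exp(-14^(1/3)*z*(-7^(1/3)*(243 + sqrt(59833))^(1/3) + 14*2^(1/3)/(243 + sqrt(59833))^(1/3))/126)*cos(14^(1/3)*sqrt(3)*z*(14*2^(1/3)/(243 + sqrt(59833))^(1/3) + 7^(1/3)*(243 + sqrt(59833))^(1/3))/126) + C4*exp(14^(1/3)*z*(-7^(1/3)*(243 + sqrt(59833))^(1/3) + 14*2^(1/3)/(243 + sqrt(59833))^(1/3))/63) - 7*z^3/40 + 49*z^2/120 + 1981*z/4320


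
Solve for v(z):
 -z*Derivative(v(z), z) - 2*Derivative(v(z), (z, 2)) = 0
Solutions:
 v(z) = C1 + C2*erf(z/2)


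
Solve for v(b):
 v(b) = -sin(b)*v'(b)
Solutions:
 v(b) = C1*sqrt(cos(b) + 1)/sqrt(cos(b) - 1)


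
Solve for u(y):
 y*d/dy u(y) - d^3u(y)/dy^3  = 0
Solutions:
 u(y) = C1 + Integral(C2*airyai(y) + C3*airybi(y), y)


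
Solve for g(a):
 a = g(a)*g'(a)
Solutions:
 g(a) = -sqrt(C1 + a^2)
 g(a) = sqrt(C1 + a^2)


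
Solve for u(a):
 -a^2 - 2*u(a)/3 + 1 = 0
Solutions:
 u(a) = 3/2 - 3*a^2/2


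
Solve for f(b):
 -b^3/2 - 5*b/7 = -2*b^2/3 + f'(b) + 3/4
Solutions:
 f(b) = C1 - b^4/8 + 2*b^3/9 - 5*b^2/14 - 3*b/4


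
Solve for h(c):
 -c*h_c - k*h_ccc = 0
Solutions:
 h(c) = C1 + Integral(C2*airyai(c*(-1/k)^(1/3)) + C3*airybi(c*(-1/k)^(1/3)), c)


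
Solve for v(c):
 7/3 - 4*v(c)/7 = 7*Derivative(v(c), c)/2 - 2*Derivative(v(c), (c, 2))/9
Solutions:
 v(c) = C1*exp(3*c*(147 - sqrt(22505))/56) + C2*exp(3*c*(147 + sqrt(22505))/56) + 49/12


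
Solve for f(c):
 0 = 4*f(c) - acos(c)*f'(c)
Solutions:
 f(c) = C1*exp(4*Integral(1/acos(c), c))


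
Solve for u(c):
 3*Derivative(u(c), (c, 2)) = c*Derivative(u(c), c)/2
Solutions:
 u(c) = C1 + C2*erfi(sqrt(3)*c/6)


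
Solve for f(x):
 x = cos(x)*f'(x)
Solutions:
 f(x) = C1 + Integral(x/cos(x), x)


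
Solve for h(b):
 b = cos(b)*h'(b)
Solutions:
 h(b) = C1 + Integral(b/cos(b), b)


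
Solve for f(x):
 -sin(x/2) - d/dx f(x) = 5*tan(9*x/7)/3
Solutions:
 f(x) = C1 + 35*log(cos(9*x/7))/27 + 2*cos(x/2)


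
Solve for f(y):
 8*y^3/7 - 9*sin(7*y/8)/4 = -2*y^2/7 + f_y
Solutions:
 f(y) = C1 + 2*y^4/7 + 2*y^3/21 + 18*cos(7*y/8)/7


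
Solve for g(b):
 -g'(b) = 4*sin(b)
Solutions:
 g(b) = C1 + 4*cos(b)


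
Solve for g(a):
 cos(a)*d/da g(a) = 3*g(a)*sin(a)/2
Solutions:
 g(a) = C1/cos(a)^(3/2)


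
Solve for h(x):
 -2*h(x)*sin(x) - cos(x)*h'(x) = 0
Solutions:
 h(x) = C1*cos(x)^2


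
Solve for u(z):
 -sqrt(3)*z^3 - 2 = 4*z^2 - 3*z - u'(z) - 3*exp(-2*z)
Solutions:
 u(z) = C1 + sqrt(3)*z^4/4 + 4*z^3/3 - 3*z^2/2 + 2*z + 3*exp(-2*z)/2


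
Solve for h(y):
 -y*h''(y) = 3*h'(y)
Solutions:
 h(y) = C1 + C2/y^2


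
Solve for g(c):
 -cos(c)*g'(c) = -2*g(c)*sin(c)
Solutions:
 g(c) = C1/cos(c)^2


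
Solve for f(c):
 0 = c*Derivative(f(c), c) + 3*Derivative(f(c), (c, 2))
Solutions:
 f(c) = C1 + C2*erf(sqrt(6)*c/6)


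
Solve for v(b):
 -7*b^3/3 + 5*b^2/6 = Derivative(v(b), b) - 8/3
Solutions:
 v(b) = C1 - 7*b^4/12 + 5*b^3/18 + 8*b/3


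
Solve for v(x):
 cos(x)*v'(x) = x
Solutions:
 v(x) = C1 + Integral(x/cos(x), x)


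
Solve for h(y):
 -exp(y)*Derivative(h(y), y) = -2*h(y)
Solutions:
 h(y) = C1*exp(-2*exp(-y))


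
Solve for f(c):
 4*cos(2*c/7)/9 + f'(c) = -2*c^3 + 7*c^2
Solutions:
 f(c) = C1 - c^4/2 + 7*c^3/3 - 14*sin(2*c/7)/9


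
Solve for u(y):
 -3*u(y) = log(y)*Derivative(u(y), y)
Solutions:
 u(y) = C1*exp(-3*li(y))


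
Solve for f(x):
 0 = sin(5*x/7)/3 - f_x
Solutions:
 f(x) = C1 - 7*cos(5*x/7)/15


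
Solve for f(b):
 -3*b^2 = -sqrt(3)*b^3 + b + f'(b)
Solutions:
 f(b) = C1 + sqrt(3)*b^4/4 - b^3 - b^2/2


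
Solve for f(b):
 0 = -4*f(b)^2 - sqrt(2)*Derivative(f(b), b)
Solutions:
 f(b) = 1/(C1 + 2*sqrt(2)*b)


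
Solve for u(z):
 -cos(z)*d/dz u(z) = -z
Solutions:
 u(z) = C1 + Integral(z/cos(z), z)


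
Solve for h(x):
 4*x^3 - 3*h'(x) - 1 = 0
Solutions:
 h(x) = C1 + x^4/3 - x/3


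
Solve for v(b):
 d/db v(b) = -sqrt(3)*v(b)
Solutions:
 v(b) = C1*exp(-sqrt(3)*b)


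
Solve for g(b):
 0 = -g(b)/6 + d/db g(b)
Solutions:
 g(b) = C1*exp(b/6)


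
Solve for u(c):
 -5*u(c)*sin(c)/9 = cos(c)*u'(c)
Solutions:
 u(c) = C1*cos(c)^(5/9)


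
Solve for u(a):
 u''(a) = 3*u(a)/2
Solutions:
 u(a) = C1*exp(-sqrt(6)*a/2) + C2*exp(sqrt(6)*a/2)


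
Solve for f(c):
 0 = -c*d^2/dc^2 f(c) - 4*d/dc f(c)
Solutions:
 f(c) = C1 + C2/c^3


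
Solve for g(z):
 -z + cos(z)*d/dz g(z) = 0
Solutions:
 g(z) = C1 + Integral(z/cos(z), z)


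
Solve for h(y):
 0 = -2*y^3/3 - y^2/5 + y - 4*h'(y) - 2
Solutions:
 h(y) = C1 - y^4/24 - y^3/60 + y^2/8 - y/2


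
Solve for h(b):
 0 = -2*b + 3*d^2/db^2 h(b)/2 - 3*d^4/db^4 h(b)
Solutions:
 h(b) = C1 + C2*b + C3*exp(-sqrt(2)*b/2) + C4*exp(sqrt(2)*b/2) + 2*b^3/9


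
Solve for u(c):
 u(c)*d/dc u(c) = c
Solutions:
 u(c) = -sqrt(C1 + c^2)
 u(c) = sqrt(C1 + c^2)


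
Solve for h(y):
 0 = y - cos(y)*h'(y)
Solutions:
 h(y) = C1 + Integral(y/cos(y), y)


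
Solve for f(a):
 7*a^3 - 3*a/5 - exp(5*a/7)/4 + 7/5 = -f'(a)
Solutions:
 f(a) = C1 - 7*a^4/4 + 3*a^2/10 - 7*a/5 + 7*exp(5*a/7)/20


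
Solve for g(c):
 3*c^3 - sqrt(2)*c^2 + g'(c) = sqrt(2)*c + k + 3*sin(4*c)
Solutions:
 g(c) = C1 - 3*c^4/4 + sqrt(2)*c^3/3 + sqrt(2)*c^2/2 + c*k - 3*cos(4*c)/4


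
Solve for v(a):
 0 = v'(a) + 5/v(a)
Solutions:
 v(a) = -sqrt(C1 - 10*a)
 v(a) = sqrt(C1 - 10*a)


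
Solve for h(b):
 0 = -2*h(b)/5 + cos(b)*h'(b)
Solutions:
 h(b) = C1*(sin(b) + 1)^(1/5)/(sin(b) - 1)^(1/5)


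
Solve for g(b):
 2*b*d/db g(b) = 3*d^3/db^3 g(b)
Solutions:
 g(b) = C1 + Integral(C2*airyai(2^(1/3)*3^(2/3)*b/3) + C3*airybi(2^(1/3)*3^(2/3)*b/3), b)


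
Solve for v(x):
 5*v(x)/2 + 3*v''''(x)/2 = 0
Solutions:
 v(x) = (C1*sin(sqrt(2)*3^(3/4)*5^(1/4)*x/6) + C2*cos(sqrt(2)*3^(3/4)*5^(1/4)*x/6))*exp(-sqrt(2)*3^(3/4)*5^(1/4)*x/6) + (C3*sin(sqrt(2)*3^(3/4)*5^(1/4)*x/6) + C4*cos(sqrt(2)*3^(3/4)*5^(1/4)*x/6))*exp(sqrt(2)*3^(3/4)*5^(1/4)*x/6)


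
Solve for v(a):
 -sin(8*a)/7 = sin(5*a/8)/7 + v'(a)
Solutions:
 v(a) = C1 + 8*cos(5*a/8)/35 + cos(8*a)/56


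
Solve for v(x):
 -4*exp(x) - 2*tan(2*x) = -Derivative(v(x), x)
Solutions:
 v(x) = C1 + 4*exp(x) - log(cos(2*x))


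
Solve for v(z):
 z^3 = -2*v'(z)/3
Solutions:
 v(z) = C1 - 3*z^4/8


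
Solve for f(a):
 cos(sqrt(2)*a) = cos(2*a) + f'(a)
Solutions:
 f(a) = C1 - sin(2*a)/2 + sqrt(2)*sin(sqrt(2)*a)/2


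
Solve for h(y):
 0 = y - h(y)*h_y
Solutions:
 h(y) = -sqrt(C1 + y^2)
 h(y) = sqrt(C1 + y^2)


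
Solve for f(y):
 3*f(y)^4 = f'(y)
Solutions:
 f(y) = (-1/(C1 + 9*y))^(1/3)
 f(y) = (-1/(C1 + 3*y))^(1/3)*(-3^(2/3) - 3*3^(1/6)*I)/6
 f(y) = (-1/(C1 + 3*y))^(1/3)*(-3^(2/3) + 3*3^(1/6)*I)/6


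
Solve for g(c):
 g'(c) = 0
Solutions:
 g(c) = C1


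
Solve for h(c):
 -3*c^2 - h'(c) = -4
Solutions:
 h(c) = C1 - c^3 + 4*c


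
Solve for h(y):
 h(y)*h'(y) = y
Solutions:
 h(y) = -sqrt(C1 + y^2)
 h(y) = sqrt(C1 + y^2)


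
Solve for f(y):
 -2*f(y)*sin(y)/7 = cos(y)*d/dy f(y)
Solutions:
 f(y) = C1*cos(y)^(2/7)


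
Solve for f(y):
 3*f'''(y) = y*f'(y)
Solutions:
 f(y) = C1 + Integral(C2*airyai(3^(2/3)*y/3) + C3*airybi(3^(2/3)*y/3), y)


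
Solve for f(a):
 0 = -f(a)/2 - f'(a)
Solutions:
 f(a) = C1*exp(-a/2)


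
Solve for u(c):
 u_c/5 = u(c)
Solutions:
 u(c) = C1*exp(5*c)


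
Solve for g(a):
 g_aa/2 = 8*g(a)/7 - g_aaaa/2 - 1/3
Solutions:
 g(a) = C1*exp(-sqrt(14)*a*sqrt(-7 + sqrt(497))/14) + C2*exp(sqrt(14)*a*sqrt(-7 + sqrt(497))/14) + C3*sin(sqrt(14)*a*sqrt(7 + sqrt(497))/14) + C4*cos(sqrt(14)*a*sqrt(7 + sqrt(497))/14) + 7/24


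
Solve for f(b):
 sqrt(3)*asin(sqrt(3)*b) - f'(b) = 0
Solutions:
 f(b) = C1 + sqrt(3)*(b*asin(sqrt(3)*b) + sqrt(3)*sqrt(1 - 3*b^2)/3)


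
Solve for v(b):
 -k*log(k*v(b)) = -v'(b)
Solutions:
 li(k*v(b))/k = C1 + b*k


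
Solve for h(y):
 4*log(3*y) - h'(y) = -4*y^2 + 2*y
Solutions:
 h(y) = C1 + 4*y^3/3 - y^2 + 4*y*log(y) - 4*y + y*log(81)


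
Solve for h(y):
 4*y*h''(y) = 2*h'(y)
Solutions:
 h(y) = C1 + C2*y^(3/2)


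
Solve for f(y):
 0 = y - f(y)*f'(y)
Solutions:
 f(y) = -sqrt(C1 + y^2)
 f(y) = sqrt(C1 + y^2)


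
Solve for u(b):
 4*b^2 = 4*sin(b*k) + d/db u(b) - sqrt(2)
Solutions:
 u(b) = C1 + 4*b^3/3 + sqrt(2)*b + 4*cos(b*k)/k


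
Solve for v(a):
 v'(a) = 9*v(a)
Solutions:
 v(a) = C1*exp(9*a)


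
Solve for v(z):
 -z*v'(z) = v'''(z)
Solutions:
 v(z) = C1 + Integral(C2*airyai(-z) + C3*airybi(-z), z)


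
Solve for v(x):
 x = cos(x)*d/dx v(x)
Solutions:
 v(x) = C1 + Integral(x/cos(x), x)


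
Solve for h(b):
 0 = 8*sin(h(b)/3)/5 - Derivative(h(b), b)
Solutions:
 -8*b/5 + 3*log(cos(h(b)/3) - 1)/2 - 3*log(cos(h(b)/3) + 1)/2 = C1


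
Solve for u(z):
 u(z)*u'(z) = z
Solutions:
 u(z) = -sqrt(C1 + z^2)
 u(z) = sqrt(C1 + z^2)


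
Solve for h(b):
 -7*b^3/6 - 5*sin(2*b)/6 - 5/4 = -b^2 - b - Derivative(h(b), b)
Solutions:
 h(b) = C1 + 7*b^4/24 - b^3/3 - b^2/2 + 5*b/4 - 5*cos(2*b)/12


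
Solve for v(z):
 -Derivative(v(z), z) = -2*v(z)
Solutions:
 v(z) = C1*exp(2*z)


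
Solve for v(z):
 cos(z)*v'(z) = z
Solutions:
 v(z) = C1 + Integral(z/cos(z), z)


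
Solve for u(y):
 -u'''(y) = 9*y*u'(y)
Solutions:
 u(y) = C1 + Integral(C2*airyai(-3^(2/3)*y) + C3*airybi(-3^(2/3)*y), y)


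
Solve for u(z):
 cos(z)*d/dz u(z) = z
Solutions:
 u(z) = C1 + Integral(z/cos(z), z)


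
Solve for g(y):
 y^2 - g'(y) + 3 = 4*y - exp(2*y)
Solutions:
 g(y) = C1 + y^3/3 - 2*y^2 + 3*y + exp(2*y)/2


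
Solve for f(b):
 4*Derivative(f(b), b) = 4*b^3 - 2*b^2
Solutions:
 f(b) = C1 + b^4/4 - b^3/6


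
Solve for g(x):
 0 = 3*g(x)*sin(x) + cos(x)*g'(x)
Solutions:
 g(x) = C1*cos(x)^3


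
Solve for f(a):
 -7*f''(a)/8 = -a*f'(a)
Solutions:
 f(a) = C1 + C2*erfi(2*sqrt(7)*a/7)


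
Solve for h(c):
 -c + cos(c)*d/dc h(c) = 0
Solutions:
 h(c) = C1 + Integral(c/cos(c), c)


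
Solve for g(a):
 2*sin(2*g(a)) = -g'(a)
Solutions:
 g(a) = pi - acos((-C1 - exp(8*a))/(C1 - exp(8*a)))/2
 g(a) = acos((-C1 - exp(8*a))/(C1 - exp(8*a)))/2


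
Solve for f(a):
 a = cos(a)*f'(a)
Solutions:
 f(a) = C1 + Integral(a/cos(a), a)


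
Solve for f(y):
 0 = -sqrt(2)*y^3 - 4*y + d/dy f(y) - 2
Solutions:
 f(y) = C1 + sqrt(2)*y^4/4 + 2*y^2 + 2*y


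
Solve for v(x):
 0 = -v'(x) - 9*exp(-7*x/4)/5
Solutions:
 v(x) = C1 + 36*exp(-7*x/4)/35


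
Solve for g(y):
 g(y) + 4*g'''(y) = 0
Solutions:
 g(y) = C3*exp(-2^(1/3)*y/2) + (C1*sin(2^(1/3)*sqrt(3)*y/4) + C2*cos(2^(1/3)*sqrt(3)*y/4))*exp(2^(1/3)*y/4)


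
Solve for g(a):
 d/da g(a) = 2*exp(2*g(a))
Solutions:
 g(a) = log(-sqrt(-1/(C1 + 2*a))) - log(2)/2
 g(a) = log(-1/(C1 + 2*a))/2 - log(2)/2


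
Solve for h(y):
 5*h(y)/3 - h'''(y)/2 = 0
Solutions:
 h(y) = C3*exp(10^(1/3)*3^(2/3)*y/3) + (C1*sin(10^(1/3)*3^(1/6)*y/2) + C2*cos(10^(1/3)*3^(1/6)*y/2))*exp(-10^(1/3)*3^(2/3)*y/6)


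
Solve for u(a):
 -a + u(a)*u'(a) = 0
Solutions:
 u(a) = -sqrt(C1 + a^2)
 u(a) = sqrt(C1 + a^2)


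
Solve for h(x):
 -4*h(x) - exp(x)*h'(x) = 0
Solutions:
 h(x) = C1*exp(4*exp(-x))


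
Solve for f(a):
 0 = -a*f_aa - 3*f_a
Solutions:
 f(a) = C1 + C2/a^2


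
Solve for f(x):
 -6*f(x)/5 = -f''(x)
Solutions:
 f(x) = C1*exp(-sqrt(30)*x/5) + C2*exp(sqrt(30)*x/5)


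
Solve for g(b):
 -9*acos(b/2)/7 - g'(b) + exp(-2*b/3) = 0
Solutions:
 g(b) = C1 - 9*b*acos(b/2)/7 + 9*sqrt(4 - b^2)/7 - 3*exp(-2*b/3)/2


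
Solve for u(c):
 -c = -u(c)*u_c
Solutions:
 u(c) = -sqrt(C1 + c^2)
 u(c) = sqrt(C1 + c^2)


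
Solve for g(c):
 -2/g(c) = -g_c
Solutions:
 g(c) = -sqrt(C1 + 4*c)
 g(c) = sqrt(C1 + 4*c)


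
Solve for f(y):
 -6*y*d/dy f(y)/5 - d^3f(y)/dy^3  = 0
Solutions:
 f(y) = C1 + Integral(C2*airyai(-5^(2/3)*6^(1/3)*y/5) + C3*airybi(-5^(2/3)*6^(1/3)*y/5), y)


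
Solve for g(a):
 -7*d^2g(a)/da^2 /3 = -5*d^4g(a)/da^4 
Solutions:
 g(a) = C1 + C2*a + C3*exp(-sqrt(105)*a/15) + C4*exp(sqrt(105)*a/15)


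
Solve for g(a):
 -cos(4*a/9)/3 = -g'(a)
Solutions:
 g(a) = C1 + 3*sin(4*a/9)/4


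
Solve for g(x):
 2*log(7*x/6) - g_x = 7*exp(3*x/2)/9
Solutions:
 g(x) = C1 + 2*x*log(x) + 2*x*(-log(6) - 1 + log(7)) - 14*exp(3*x/2)/27


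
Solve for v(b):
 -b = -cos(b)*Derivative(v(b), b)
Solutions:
 v(b) = C1 + Integral(b/cos(b), b)


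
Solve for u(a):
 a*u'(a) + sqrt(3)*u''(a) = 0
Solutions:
 u(a) = C1 + C2*erf(sqrt(2)*3^(3/4)*a/6)


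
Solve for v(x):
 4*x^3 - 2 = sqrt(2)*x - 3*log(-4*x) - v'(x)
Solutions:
 v(x) = C1 - x^4 + sqrt(2)*x^2/2 - 3*x*log(-x) + x*(5 - 6*log(2))


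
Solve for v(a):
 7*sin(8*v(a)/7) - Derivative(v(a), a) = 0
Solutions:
 -7*a + 7*log(cos(8*v(a)/7) - 1)/16 - 7*log(cos(8*v(a)/7) + 1)/16 = C1


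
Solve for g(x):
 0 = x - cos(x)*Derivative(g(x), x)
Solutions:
 g(x) = C1 + Integral(x/cos(x), x)


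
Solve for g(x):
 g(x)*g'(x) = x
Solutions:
 g(x) = -sqrt(C1 + x^2)
 g(x) = sqrt(C1 + x^2)


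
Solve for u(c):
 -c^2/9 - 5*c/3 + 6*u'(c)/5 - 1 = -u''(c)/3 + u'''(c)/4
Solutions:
 u(c) = C1 + C2*exp(2*c*(5 - sqrt(295))/15) + C3*exp(2*c*(5 + sqrt(295))/15) + 5*c^3/162 + 325*c^2/486 + 8755*c/17496


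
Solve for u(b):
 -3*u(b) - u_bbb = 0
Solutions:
 u(b) = C3*exp(-3^(1/3)*b) + (C1*sin(3^(5/6)*b/2) + C2*cos(3^(5/6)*b/2))*exp(3^(1/3)*b/2)


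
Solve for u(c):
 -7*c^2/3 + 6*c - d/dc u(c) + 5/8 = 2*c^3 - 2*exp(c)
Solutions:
 u(c) = C1 - c^4/2 - 7*c^3/9 + 3*c^2 + 5*c/8 + 2*exp(c)


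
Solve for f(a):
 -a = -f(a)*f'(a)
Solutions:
 f(a) = -sqrt(C1 + a^2)
 f(a) = sqrt(C1 + a^2)


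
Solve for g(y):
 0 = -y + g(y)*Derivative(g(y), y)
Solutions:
 g(y) = -sqrt(C1 + y^2)
 g(y) = sqrt(C1 + y^2)


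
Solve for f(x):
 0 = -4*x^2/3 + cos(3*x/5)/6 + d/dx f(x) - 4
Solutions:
 f(x) = C1 + 4*x^3/9 + 4*x - 5*sin(3*x/5)/18


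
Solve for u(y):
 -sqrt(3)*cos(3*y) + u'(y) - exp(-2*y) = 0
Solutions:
 u(y) = C1 + sqrt(3)*sin(3*y)/3 - exp(-2*y)/2


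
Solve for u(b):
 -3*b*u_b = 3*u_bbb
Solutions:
 u(b) = C1 + Integral(C2*airyai(-b) + C3*airybi(-b), b)


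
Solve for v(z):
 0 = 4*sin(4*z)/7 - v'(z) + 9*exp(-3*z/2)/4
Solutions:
 v(z) = C1 - cos(4*z)/7 - 3*exp(-3*z/2)/2


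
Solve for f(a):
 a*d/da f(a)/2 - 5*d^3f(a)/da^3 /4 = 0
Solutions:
 f(a) = C1 + Integral(C2*airyai(2^(1/3)*5^(2/3)*a/5) + C3*airybi(2^(1/3)*5^(2/3)*a/5), a)


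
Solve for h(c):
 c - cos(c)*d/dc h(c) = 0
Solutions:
 h(c) = C1 + Integral(c/cos(c), c)


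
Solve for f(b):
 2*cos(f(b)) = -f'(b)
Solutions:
 f(b) = pi - asin((C1 + exp(4*b))/(C1 - exp(4*b)))
 f(b) = asin((C1 + exp(4*b))/(C1 - exp(4*b)))


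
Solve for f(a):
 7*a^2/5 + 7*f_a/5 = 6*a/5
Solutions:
 f(a) = C1 - a^3/3 + 3*a^2/7


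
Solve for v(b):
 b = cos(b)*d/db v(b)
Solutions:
 v(b) = C1 + Integral(b/cos(b), b)


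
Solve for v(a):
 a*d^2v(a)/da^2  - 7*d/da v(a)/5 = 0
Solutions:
 v(a) = C1 + C2*a^(12/5)


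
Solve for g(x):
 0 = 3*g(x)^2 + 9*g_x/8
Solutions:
 g(x) = 3/(C1 + 8*x)


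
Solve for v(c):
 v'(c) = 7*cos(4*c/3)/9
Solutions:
 v(c) = C1 + 7*sin(4*c/3)/12


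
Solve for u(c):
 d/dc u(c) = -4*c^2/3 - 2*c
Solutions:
 u(c) = C1 - 4*c^3/9 - c^2


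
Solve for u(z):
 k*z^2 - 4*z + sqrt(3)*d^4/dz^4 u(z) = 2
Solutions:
 u(z) = C1 + C2*z + C3*z^2 + C4*z^3 - sqrt(3)*k*z^6/1080 + sqrt(3)*z^5/90 + sqrt(3)*z^4/36


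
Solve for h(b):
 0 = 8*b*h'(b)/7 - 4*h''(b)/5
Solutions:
 h(b) = C1 + C2*erfi(sqrt(35)*b/7)


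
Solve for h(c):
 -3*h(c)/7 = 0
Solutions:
 h(c) = 0


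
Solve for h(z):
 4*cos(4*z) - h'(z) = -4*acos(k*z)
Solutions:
 h(z) = C1 + 4*Piecewise((z*acos(k*z) - sqrt(-k^2*z^2 + 1)/k, Ne(k, 0)), (pi*z/2, True)) + sin(4*z)


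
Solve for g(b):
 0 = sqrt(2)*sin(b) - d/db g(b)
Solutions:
 g(b) = C1 - sqrt(2)*cos(b)


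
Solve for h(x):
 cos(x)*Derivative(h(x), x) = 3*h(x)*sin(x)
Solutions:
 h(x) = C1/cos(x)^3


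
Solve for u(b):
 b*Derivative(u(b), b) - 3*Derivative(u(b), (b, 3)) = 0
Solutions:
 u(b) = C1 + Integral(C2*airyai(3^(2/3)*b/3) + C3*airybi(3^(2/3)*b/3), b)


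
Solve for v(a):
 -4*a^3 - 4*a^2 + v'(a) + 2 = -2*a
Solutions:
 v(a) = C1 + a^4 + 4*a^3/3 - a^2 - 2*a


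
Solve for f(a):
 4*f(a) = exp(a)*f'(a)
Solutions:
 f(a) = C1*exp(-4*exp(-a))


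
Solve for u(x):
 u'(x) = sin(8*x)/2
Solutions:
 u(x) = C1 - cos(8*x)/16


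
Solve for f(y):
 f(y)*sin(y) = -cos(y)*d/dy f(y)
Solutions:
 f(y) = C1*cos(y)


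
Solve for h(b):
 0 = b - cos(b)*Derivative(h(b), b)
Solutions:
 h(b) = C1 + Integral(b/cos(b), b)


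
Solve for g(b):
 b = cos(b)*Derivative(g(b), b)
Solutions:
 g(b) = C1 + Integral(b/cos(b), b)


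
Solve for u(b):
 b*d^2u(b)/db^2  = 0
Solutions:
 u(b) = C1 + C2*b


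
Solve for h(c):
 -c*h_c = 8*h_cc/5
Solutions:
 h(c) = C1 + C2*erf(sqrt(5)*c/4)


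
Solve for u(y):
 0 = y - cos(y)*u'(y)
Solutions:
 u(y) = C1 + Integral(y/cos(y), y)


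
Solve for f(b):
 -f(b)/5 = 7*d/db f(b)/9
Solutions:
 f(b) = C1*exp(-9*b/35)


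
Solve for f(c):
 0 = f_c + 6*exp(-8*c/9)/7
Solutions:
 f(c) = C1 + 27*exp(-8*c/9)/28


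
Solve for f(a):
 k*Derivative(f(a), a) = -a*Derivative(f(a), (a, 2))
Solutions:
 f(a) = C1 + a^(1 - re(k))*(C2*sin(log(a)*Abs(im(k))) + C3*cos(log(a)*im(k)))


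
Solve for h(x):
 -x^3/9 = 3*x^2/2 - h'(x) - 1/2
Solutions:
 h(x) = C1 + x^4/36 + x^3/2 - x/2


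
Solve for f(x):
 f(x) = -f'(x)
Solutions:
 f(x) = C1*exp(-x)


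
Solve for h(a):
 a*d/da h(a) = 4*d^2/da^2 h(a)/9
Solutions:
 h(a) = C1 + C2*erfi(3*sqrt(2)*a/4)


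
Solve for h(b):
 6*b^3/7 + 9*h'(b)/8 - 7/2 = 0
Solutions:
 h(b) = C1 - 4*b^4/21 + 28*b/9


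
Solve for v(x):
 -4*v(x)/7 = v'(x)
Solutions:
 v(x) = C1*exp(-4*x/7)


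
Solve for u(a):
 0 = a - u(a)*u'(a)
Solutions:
 u(a) = -sqrt(C1 + a^2)
 u(a) = sqrt(C1 + a^2)


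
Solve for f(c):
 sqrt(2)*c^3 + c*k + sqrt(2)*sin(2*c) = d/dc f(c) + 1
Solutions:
 f(c) = C1 + sqrt(2)*c^4/4 + c^2*k/2 - c - sqrt(2)*cos(2*c)/2


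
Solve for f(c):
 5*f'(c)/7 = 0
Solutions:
 f(c) = C1


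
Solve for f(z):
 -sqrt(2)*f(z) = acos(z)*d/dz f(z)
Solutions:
 f(z) = C1*exp(-sqrt(2)*Integral(1/acos(z), z))


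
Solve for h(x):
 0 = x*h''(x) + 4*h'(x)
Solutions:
 h(x) = C1 + C2/x^3


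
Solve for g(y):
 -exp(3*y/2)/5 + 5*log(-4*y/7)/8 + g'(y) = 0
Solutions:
 g(y) = C1 - 5*y*log(-y)/8 + 5*y*(-2*log(2) + 1 + log(7))/8 + 2*exp(3*y/2)/15


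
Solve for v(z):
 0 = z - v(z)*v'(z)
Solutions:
 v(z) = -sqrt(C1 + z^2)
 v(z) = sqrt(C1 + z^2)


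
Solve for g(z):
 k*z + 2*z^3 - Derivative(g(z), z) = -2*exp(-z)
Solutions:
 g(z) = C1 + k*z^2/2 + z^4/2 - 2*exp(-z)


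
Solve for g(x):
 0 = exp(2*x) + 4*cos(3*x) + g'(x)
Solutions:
 g(x) = C1 - exp(2*x)/2 - 4*sin(3*x)/3


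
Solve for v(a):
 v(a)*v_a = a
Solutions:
 v(a) = -sqrt(C1 + a^2)
 v(a) = sqrt(C1 + a^2)


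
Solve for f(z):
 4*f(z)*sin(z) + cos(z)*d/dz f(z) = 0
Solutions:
 f(z) = C1*cos(z)^4


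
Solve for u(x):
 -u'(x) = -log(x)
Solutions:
 u(x) = C1 + x*log(x) - x


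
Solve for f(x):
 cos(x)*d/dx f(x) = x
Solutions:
 f(x) = C1 + Integral(x/cos(x), x)


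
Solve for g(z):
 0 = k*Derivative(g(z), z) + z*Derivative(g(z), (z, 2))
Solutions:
 g(z) = C1 + z^(1 - re(k))*(C2*sin(log(z)*Abs(im(k))) + C3*cos(log(z)*im(k)))


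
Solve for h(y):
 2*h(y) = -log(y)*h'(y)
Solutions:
 h(y) = C1*exp(-2*li(y))


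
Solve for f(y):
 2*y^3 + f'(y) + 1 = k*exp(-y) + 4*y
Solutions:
 f(y) = C1 - k*exp(-y) - y^4/2 + 2*y^2 - y


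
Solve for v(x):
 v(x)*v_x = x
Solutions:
 v(x) = -sqrt(C1 + x^2)
 v(x) = sqrt(C1 + x^2)


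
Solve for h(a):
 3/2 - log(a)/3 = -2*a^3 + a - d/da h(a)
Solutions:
 h(a) = C1 - a^4/2 + a^2/2 + a*log(a)/3 - 11*a/6


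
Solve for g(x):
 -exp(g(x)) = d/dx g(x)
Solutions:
 g(x) = log(1/(C1 + x))


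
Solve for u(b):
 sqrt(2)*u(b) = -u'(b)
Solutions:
 u(b) = C1*exp(-sqrt(2)*b)


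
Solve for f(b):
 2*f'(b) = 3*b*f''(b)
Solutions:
 f(b) = C1 + C2*b^(5/3)


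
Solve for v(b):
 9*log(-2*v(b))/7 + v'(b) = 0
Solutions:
 7*Integral(1/(log(-_y) + log(2)), (_y, v(b)))/9 = C1 - b


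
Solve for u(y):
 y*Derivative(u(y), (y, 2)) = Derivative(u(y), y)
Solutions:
 u(y) = C1 + C2*y^2


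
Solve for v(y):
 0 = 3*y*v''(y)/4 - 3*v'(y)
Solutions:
 v(y) = C1 + C2*y^5


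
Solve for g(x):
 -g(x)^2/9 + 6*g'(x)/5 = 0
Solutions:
 g(x) = -54/(C1 + 5*x)
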